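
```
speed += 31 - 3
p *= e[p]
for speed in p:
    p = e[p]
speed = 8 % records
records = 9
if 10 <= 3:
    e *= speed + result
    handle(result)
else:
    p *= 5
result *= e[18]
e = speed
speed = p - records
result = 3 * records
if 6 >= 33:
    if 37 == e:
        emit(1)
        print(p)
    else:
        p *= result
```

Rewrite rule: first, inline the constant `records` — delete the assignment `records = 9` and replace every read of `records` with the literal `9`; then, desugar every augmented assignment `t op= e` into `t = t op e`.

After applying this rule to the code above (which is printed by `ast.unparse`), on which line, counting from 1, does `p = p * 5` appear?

10

Transformed code:
speed = speed + (31 - 3)
p = p * e[p]
for speed in p:
    p = e[p]
speed = 8 % 9
if 10 <= 3:
    e = e * (speed + result)
    handle(result)
else:
    p = p * 5
result = result * e[18]
e = speed
speed = p - 9
result = 3 * 9
if 6 >= 33:
    if 37 == e:
        emit(1)
        print(p)
    else:
        p = p * result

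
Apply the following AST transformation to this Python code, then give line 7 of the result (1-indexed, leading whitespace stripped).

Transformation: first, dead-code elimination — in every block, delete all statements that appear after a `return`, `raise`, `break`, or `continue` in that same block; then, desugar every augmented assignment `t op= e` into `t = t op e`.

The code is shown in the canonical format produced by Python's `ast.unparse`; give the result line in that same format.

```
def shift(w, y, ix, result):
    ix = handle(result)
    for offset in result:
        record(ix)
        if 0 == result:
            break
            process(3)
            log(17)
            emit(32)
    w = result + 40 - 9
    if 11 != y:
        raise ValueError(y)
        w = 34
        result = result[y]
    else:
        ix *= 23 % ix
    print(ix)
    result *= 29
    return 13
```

Transformed code:
def shift(w, y, ix, result):
    ix = handle(result)
    for offset in result:
        record(ix)
        if 0 == result:
            break
    w = result + 40 - 9
    if 11 != y:
        raise ValueError(y)
    else:
        ix = ix * (23 % ix)
    print(ix)
    result = result * 29
    return 13

w = result + 40 - 9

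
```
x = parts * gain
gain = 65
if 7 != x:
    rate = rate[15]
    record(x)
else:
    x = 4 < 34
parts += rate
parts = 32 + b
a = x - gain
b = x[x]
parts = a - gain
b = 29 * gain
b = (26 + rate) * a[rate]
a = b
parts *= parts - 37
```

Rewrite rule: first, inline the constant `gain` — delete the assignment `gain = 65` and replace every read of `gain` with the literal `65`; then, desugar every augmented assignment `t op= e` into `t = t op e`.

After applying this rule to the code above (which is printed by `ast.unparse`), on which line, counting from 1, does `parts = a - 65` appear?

11

Transformed code:
x = parts * 65
if 7 != x:
    rate = rate[15]
    record(x)
else:
    x = 4 < 34
parts = parts + rate
parts = 32 + b
a = x - 65
b = x[x]
parts = a - 65
b = 29 * 65
b = (26 + rate) * a[rate]
a = b
parts = parts * (parts - 37)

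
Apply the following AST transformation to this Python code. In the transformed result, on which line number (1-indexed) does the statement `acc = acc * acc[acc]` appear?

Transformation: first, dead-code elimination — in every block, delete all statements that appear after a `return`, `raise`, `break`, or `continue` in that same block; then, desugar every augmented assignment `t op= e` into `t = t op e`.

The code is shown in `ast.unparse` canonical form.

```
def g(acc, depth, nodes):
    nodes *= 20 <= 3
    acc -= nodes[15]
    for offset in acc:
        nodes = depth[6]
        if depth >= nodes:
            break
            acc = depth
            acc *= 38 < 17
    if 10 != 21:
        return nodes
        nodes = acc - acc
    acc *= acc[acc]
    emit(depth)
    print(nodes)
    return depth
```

Transformed code:
def g(acc, depth, nodes):
    nodes = nodes * (20 <= 3)
    acc = acc - nodes[15]
    for offset in acc:
        nodes = depth[6]
        if depth >= nodes:
            break
    if 10 != 21:
        return nodes
    acc = acc * acc[acc]
    emit(depth)
    print(nodes)
    return depth

10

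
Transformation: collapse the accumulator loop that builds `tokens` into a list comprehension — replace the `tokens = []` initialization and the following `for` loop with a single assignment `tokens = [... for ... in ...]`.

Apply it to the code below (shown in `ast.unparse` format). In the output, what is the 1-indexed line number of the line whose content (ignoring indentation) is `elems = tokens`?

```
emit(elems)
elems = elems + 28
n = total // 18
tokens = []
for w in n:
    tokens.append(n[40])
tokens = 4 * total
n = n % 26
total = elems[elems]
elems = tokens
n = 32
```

Transformed code:
emit(elems)
elems = elems + 28
n = total // 18
tokens = [n[40] for w in n]
tokens = 4 * total
n = n % 26
total = elems[elems]
elems = tokens
n = 32

8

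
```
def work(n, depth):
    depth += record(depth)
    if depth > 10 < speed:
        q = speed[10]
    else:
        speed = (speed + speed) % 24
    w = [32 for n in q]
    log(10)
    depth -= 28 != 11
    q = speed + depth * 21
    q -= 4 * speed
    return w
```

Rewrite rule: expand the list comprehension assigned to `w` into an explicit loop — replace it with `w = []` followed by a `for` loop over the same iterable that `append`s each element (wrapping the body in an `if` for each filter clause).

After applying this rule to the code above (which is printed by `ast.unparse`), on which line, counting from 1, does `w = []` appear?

7

Transformed code:
def work(n, depth):
    depth += record(depth)
    if depth > 10 < speed:
        q = speed[10]
    else:
        speed = (speed + speed) % 24
    w = []
    for n in q:
        w.append(32)
    log(10)
    depth -= 28 != 11
    q = speed + depth * 21
    q -= 4 * speed
    return w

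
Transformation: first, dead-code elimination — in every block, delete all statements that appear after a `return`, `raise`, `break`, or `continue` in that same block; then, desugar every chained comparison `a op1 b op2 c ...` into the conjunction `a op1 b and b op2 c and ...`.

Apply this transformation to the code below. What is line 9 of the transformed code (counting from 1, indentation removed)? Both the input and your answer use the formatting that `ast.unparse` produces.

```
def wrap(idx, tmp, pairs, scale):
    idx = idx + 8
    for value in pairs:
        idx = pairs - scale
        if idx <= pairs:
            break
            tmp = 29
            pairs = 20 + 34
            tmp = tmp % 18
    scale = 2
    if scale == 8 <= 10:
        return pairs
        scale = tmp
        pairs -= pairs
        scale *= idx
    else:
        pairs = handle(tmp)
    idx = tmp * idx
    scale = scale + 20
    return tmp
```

return pairs

Transformed code:
def wrap(idx, tmp, pairs, scale):
    idx = idx + 8
    for value in pairs:
        idx = pairs - scale
        if idx <= pairs:
            break
    scale = 2
    if scale == 8 and 8 <= 10:
        return pairs
    else:
        pairs = handle(tmp)
    idx = tmp * idx
    scale = scale + 20
    return tmp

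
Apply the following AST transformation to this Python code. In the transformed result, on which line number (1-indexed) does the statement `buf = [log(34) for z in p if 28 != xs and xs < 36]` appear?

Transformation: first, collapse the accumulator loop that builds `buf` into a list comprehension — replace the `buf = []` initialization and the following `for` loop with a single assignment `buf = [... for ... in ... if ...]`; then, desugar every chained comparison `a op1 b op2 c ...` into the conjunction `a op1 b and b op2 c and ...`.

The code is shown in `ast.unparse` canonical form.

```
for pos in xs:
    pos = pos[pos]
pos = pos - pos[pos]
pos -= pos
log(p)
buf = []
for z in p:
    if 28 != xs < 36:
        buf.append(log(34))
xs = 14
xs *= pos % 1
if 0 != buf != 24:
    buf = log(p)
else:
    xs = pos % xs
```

6

Transformed code:
for pos in xs:
    pos = pos[pos]
pos = pos - pos[pos]
pos -= pos
log(p)
buf = [log(34) for z in p if 28 != xs and xs < 36]
xs = 14
xs *= pos % 1
if 0 != buf and buf != 24:
    buf = log(p)
else:
    xs = pos % xs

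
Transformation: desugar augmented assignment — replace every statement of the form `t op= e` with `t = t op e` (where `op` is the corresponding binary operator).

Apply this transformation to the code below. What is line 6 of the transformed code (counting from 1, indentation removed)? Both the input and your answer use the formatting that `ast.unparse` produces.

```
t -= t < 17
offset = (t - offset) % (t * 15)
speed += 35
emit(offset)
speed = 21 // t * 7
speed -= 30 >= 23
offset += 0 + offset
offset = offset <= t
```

Transformed code:
t = t - (t < 17)
offset = (t - offset) % (t * 15)
speed = speed + 35
emit(offset)
speed = 21 // t * 7
speed = speed - (30 >= 23)
offset = offset + (0 + offset)
offset = offset <= t

speed = speed - (30 >= 23)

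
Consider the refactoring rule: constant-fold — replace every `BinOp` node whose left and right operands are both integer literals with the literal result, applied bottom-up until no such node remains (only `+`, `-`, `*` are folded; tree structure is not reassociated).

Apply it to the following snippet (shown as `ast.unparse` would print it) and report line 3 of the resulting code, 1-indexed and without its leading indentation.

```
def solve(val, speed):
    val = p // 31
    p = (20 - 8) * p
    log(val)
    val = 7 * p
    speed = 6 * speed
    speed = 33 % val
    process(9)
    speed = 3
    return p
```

Transformed code:
def solve(val, speed):
    val = p // 31
    p = 12 * p
    log(val)
    val = 7 * p
    speed = 6 * speed
    speed = 33 % val
    process(9)
    speed = 3
    return p

p = 12 * p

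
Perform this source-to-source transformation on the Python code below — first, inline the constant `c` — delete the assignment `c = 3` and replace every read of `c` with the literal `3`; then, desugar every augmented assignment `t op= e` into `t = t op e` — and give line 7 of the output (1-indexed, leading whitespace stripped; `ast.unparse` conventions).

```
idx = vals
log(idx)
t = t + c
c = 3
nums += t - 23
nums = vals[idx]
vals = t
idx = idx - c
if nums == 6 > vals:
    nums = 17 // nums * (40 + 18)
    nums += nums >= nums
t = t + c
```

idx = idx - 3

Transformed code:
idx = vals
log(idx)
t = t + 3
nums = nums + (t - 23)
nums = vals[idx]
vals = t
idx = idx - 3
if nums == 6 > vals:
    nums = 17 // nums * (40 + 18)
    nums = nums + (nums >= nums)
t = t + 3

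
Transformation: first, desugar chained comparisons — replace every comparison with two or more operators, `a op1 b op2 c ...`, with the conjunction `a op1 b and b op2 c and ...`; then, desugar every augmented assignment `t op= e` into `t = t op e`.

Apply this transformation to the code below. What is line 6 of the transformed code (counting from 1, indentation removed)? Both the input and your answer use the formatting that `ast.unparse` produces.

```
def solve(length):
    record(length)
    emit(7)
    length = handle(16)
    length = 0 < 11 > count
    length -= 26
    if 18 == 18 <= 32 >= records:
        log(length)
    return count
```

Transformed code:
def solve(length):
    record(length)
    emit(7)
    length = handle(16)
    length = 0 < 11 and 11 > count
    length = length - 26
    if 18 == 18 and 18 <= 32 and (32 >= records):
        log(length)
    return count

length = length - 26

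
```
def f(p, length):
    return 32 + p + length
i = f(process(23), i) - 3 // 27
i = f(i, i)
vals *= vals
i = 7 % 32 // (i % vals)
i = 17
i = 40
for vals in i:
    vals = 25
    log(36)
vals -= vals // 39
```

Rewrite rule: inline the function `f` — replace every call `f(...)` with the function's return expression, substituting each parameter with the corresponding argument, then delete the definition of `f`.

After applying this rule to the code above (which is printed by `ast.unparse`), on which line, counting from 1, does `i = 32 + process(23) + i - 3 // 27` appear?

1

Transformed code:
i = 32 + process(23) + i - 3 // 27
i = 32 + i + i
vals *= vals
i = 7 % 32 // (i % vals)
i = 17
i = 40
for vals in i:
    vals = 25
    log(36)
vals -= vals // 39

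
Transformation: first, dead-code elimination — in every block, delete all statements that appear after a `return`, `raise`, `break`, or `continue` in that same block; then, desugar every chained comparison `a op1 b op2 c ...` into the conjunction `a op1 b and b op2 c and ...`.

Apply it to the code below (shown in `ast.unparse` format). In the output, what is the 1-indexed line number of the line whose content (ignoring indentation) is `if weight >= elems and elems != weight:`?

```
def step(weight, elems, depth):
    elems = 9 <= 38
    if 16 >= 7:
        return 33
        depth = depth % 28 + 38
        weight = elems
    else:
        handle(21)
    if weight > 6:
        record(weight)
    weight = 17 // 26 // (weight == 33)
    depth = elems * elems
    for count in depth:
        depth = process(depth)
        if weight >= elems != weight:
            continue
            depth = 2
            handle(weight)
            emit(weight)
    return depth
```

13

Transformed code:
def step(weight, elems, depth):
    elems = 9 <= 38
    if 16 >= 7:
        return 33
    else:
        handle(21)
    if weight > 6:
        record(weight)
    weight = 17 // 26 // (weight == 33)
    depth = elems * elems
    for count in depth:
        depth = process(depth)
        if weight >= elems and elems != weight:
            continue
    return depth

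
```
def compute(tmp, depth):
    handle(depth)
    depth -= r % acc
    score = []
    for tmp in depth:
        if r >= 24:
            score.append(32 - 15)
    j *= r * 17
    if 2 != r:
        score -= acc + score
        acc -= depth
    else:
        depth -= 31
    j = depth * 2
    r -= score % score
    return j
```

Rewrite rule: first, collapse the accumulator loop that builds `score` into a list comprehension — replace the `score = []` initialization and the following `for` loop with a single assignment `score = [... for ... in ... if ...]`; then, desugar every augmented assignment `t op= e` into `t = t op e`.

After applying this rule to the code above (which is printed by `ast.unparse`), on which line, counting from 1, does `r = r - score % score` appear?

Transformed code:
def compute(tmp, depth):
    handle(depth)
    depth = depth - r % acc
    score = [32 - 15 for tmp in depth if r >= 24]
    j = j * (r * 17)
    if 2 != r:
        score = score - (acc + score)
        acc = acc - depth
    else:
        depth = depth - 31
    j = depth * 2
    r = r - score % score
    return j

12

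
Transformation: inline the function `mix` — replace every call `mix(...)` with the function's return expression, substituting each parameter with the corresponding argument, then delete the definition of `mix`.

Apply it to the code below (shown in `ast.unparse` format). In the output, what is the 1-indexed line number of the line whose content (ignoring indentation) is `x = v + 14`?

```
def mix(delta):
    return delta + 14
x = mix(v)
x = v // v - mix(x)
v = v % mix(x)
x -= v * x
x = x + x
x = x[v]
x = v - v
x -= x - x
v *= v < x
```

Transformed code:
x = v + 14
x = v // v - (x + 14)
v = v % (x + 14)
x -= v * x
x = x + x
x = x[v]
x = v - v
x -= x - x
v *= v < x

1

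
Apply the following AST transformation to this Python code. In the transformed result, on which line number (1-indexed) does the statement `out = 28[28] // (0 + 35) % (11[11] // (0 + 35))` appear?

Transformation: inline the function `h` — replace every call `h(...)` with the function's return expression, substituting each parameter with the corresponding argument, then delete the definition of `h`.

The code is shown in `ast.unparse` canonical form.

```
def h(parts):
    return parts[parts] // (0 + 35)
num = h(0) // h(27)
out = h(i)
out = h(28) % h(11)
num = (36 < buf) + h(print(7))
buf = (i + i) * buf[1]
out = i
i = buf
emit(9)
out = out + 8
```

3

Transformed code:
num = 0[0] // (0 + 35) // (27[27] // (0 + 35))
out = i[i] // (0 + 35)
out = 28[28] // (0 + 35) % (11[11] // (0 + 35))
num = (36 < buf) + print(7)[print(7)] // (0 + 35)
buf = (i + i) * buf[1]
out = i
i = buf
emit(9)
out = out + 8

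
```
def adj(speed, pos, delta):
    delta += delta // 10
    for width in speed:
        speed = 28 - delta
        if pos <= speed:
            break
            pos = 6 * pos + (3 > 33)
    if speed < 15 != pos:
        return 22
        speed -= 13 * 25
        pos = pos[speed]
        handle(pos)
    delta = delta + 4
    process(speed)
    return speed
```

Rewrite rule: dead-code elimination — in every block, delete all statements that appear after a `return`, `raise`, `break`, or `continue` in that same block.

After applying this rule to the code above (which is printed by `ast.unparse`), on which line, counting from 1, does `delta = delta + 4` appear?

Transformed code:
def adj(speed, pos, delta):
    delta += delta // 10
    for width in speed:
        speed = 28 - delta
        if pos <= speed:
            break
    if speed < 15 != pos:
        return 22
    delta = delta + 4
    process(speed)
    return speed

9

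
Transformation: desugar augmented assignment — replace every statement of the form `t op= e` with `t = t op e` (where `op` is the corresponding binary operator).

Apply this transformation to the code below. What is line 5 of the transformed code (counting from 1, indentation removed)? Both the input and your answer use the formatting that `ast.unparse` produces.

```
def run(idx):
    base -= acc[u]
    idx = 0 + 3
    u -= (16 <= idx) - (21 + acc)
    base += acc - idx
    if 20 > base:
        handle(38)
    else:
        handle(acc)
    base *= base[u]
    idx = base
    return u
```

Transformed code:
def run(idx):
    base = base - acc[u]
    idx = 0 + 3
    u = u - ((16 <= idx) - (21 + acc))
    base = base + (acc - idx)
    if 20 > base:
        handle(38)
    else:
        handle(acc)
    base = base * base[u]
    idx = base
    return u

base = base + (acc - idx)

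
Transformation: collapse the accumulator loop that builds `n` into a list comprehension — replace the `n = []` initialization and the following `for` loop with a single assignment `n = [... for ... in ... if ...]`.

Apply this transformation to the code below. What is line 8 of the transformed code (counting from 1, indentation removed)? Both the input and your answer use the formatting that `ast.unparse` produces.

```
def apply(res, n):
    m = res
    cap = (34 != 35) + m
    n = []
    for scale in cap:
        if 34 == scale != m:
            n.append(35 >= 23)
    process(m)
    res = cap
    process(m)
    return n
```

return n

Transformed code:
def apply(res, n):
    m = res
    cap = (34 != 35) + m
    n = [35 >= 23 for scale in cap if 34 == scale != m]
    process(m)
    res = cap
    process(m)
    return n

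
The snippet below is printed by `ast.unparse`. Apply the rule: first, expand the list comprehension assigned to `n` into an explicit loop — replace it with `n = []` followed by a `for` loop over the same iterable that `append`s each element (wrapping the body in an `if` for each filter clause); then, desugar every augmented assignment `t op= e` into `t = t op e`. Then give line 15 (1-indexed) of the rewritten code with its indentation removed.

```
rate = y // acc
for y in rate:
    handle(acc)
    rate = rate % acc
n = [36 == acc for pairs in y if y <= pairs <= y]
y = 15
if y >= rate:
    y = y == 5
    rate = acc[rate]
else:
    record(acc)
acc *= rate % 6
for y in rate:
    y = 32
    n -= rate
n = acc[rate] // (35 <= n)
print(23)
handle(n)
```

Transformed code:
rate = y // acc
for y in rate:
    handle(acc)
    rate = rate % acc
n = []
for pairs in y:
    if y <= pairs <= y:
        n.append(36 == acc)
y = 15
if y >= rate:
    y = y == 5
    rate = acc[rate]
else:
    record(acc)
acc = acc * (rate % 6)
for y in rate:
    y = 32
    n = n - rate
n = acc[rate] // (35 <= n)
print(23)
handle(n)

acc = acc * (rate % 6)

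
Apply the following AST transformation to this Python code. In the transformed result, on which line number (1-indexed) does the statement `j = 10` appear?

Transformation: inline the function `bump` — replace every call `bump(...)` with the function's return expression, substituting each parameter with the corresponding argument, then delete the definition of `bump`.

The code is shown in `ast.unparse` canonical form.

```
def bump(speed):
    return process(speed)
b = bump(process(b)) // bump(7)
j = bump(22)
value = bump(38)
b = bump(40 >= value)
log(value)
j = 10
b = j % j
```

6

Transformed code:
b = process(process(b)) // process(7)
j = process(22)
value = process(38)
b = process(40 >= value)
log(value)
j = 10
b = j % j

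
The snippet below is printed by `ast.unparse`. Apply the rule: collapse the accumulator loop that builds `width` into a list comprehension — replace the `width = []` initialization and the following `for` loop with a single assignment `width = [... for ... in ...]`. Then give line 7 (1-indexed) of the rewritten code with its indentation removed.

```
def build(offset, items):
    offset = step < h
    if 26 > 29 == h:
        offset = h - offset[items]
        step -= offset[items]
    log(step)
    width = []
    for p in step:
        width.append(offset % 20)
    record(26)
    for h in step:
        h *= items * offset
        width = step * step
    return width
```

width = [offset % 20 for p in step]

Transformed code:
def build(offset, items):
    offset = step < h
    if 26 > 29 == h:
        offset = h - offset[items]
        step -= offset[items]
    log(step)
    width = [offset % 20 for p in step]
    record(26)
    for h in step:
        h *= items * offset
        width = step * step
    return width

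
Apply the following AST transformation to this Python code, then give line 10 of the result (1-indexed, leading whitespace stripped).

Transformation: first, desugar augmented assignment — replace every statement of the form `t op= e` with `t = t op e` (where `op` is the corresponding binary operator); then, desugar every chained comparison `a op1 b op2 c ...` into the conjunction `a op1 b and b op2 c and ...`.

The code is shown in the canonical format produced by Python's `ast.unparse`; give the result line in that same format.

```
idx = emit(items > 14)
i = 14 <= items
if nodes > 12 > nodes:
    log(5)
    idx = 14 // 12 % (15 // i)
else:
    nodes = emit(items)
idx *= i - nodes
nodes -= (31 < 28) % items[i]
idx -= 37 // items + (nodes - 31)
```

idx = idx - (37 // items + (nodes - 31))

Transformed code:
idx = emit(items > 14)
i = 14 <= items
if nodes > 12 and 12 > nodes:
    log(5)
    idx = 14 // 12 % (15 // i)
else:
    nodes = emit(items)
idx = idx * (i - nodes)
nodes = nodes - (31 < 28) % items[i]
idx = idx - (37 // items + (nodes - 31))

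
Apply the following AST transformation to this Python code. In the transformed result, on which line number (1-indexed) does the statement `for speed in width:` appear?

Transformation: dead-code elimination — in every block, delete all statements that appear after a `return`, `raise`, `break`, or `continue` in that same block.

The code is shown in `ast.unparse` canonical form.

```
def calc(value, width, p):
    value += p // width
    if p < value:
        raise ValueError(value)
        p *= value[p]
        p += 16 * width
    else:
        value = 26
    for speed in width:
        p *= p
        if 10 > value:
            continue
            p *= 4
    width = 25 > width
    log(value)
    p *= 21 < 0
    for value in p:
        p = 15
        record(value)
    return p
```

7

Transformed code:
def calc(value, width, p):
    value += p // width
    if p < value:
        raise ValueError(value)
    else:
        value = 26
    for speed in width:
        p *= p
        if 10 > value:
            continue
    width = 25 > width
    log(value)
    p *= 21 < 0
    for value in p:
        p = 15
        record(value)
    return p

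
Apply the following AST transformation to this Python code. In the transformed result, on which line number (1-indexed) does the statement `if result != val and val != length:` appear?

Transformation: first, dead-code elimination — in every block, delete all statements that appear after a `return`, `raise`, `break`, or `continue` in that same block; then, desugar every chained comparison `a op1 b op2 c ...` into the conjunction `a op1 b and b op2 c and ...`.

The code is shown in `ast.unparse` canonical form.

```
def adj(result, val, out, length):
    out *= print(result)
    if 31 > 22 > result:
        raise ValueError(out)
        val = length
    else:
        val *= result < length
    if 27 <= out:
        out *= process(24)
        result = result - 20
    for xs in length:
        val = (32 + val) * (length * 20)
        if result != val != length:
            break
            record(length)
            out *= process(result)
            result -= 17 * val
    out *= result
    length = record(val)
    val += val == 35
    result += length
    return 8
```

12

Transformed code:
def adj(result, val, out, length):
    out *= print(result)
    if 31 > 22 and 22 > result:
        raise ValueError(out)
    else:
        val *= result < length
    if 27 <= out:
        out *= process(24)
        result = result - 20
    for xs in length:
        val = (32 + val) * (length * 20)
        if result != val and val != length:
            break
    out *= result
    length = record(val)
    val += val == 35
    result += length
    return 8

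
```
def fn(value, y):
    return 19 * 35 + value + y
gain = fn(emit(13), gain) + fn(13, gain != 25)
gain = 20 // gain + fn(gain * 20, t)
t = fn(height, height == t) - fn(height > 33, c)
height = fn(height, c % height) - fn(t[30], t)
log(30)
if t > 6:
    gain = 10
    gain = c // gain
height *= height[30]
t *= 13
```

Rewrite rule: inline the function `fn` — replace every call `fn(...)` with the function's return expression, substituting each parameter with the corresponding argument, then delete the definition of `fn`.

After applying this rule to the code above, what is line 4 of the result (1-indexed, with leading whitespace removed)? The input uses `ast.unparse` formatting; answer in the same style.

Transformed code:
gain = 19 * 35 + emit(13) + gain + (19 * 35 + 13 + (gain != 25))
gain = 20 // gain + (19 * 35 + gain * 20 + t)
t = 19 * 35 + height + (height == t) - (19 * 35 + (height > 33) + c)
height = 19 * 35 + height + c % height - (19 * 35 + t[30] + t)
log(30)
if t > 6:
    gain = 10
    gain = c // gain
height *= height[30]
t *= 13

height = 19 * 35 + height + c % height - (19 * 35 + t[30] + t)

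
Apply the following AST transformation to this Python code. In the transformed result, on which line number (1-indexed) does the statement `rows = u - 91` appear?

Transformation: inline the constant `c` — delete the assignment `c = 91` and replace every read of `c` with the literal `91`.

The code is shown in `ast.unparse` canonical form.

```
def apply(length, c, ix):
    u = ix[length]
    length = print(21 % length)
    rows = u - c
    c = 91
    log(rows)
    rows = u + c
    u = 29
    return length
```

4

Transformed code:
def apply(length, c, ix):
    u = ix[length]
    length = print(21 % length)
    rows = u - 91
    log(rows)
    rows = u + 91
    u = 29
    return length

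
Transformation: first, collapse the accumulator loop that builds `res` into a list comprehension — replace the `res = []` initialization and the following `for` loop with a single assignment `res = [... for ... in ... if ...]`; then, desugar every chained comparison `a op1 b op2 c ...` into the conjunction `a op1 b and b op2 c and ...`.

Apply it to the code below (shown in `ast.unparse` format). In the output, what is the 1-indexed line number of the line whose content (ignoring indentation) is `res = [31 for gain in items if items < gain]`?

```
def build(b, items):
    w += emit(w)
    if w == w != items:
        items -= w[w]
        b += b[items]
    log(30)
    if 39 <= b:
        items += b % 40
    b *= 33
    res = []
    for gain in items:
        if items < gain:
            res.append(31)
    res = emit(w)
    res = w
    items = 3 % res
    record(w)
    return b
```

10

Transformed code:
def build(b, items):
    w += emit(w)
    if w == w and w != items:
        items -= w[w]
        b += b[items]
    log(30)
    if 39 <= b:
        items += b % 40
    b *= 33
    res = [31 for gain in items if items < gain]
    res = emit(w)
    res = w
    items = 3 % res
    record(w)
    return b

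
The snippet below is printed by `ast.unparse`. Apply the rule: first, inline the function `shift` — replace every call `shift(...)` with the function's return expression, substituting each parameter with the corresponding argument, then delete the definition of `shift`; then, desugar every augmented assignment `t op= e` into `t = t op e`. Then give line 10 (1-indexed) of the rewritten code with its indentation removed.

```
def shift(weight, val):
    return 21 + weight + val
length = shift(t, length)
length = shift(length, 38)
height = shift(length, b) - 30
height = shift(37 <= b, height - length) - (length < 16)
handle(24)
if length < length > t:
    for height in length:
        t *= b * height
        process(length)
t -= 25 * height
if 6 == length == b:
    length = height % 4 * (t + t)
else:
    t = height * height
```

t = t - 25 * height

Transformed code:
length = 21 + t + length
length = 21 + length + 38
height = 21 + length + b - 30
height = 21 + (37 <= b) + (height - length) - (length < 16)
handle(24)
if length < length > t:
    for height in length:
        t = t * (b * height)
        process(length)
t = t - 25 * height
if 6 == length == b:
    length = height % 4 * (t + t)
else:
    t = height * height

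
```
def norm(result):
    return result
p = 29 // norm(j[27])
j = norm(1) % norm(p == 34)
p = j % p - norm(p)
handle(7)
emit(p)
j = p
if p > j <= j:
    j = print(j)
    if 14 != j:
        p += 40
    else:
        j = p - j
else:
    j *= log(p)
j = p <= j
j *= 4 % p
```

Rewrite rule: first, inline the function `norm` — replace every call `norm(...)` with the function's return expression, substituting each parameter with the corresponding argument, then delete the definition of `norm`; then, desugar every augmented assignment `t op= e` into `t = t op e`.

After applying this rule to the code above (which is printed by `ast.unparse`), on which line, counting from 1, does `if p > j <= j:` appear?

7

Transformed code:
p = 29 // j[27]
j = 1 % (p == 34)
p = j % p - p
handle(7)
emit(p)
j = p
if p > j <= j:
    j = print(j)
    if 14 != j:
        p = p + 40
    else:
        j = p - j
else:
    j = j * log(p)
j = p <= j
j = j * (4 % p)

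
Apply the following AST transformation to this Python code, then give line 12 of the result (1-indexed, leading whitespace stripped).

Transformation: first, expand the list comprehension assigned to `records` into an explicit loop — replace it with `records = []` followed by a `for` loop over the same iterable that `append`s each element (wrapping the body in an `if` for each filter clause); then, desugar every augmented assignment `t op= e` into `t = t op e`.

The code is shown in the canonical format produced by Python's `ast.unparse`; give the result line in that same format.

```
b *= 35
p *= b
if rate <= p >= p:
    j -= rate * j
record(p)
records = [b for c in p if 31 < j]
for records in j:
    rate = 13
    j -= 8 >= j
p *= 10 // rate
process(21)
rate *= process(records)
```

j = j - (8 >= j)

Transformed code:
b = b * 35
p = p * b
if rate <= p >= p:
    j = j - rate * j
record(p)
records = []
for c in p:
    if 31 < j:
        records.append(b)
for records in j:
    rate = 13
    j = j - (8 >= j)
p = p * (10 // rate)
process(21)
rate = rate * process(records)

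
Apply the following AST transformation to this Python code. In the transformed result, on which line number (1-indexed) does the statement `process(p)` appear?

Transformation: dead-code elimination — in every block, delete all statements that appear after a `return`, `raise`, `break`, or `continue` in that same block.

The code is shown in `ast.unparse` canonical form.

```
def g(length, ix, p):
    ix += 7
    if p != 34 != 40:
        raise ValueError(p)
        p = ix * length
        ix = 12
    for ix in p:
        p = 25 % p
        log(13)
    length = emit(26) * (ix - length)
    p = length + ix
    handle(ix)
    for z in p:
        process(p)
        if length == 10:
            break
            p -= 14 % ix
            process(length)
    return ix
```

12

Transformed code:
def g(length, ix, p):
    ix += 7
    if p != 34 != 40:
        raise ValueError(p)
    for ix in p:
        p = 25 % p
        log(13)
    length = emit(26) * (ix - length)
    p = length + ix
    handle(ix)
    for z in p:
        process(p)
        if length == 10:
            break
    return ix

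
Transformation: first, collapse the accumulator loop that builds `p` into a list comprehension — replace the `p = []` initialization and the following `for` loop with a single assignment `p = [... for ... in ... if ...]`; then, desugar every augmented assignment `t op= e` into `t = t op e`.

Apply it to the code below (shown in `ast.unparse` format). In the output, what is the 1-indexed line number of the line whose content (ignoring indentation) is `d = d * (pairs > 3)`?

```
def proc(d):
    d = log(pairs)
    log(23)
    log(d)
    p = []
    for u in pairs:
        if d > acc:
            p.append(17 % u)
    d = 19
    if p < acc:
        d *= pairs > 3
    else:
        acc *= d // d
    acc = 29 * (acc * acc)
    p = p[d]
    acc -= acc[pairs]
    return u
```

Transformed code:
def proc(d):
    d = log(pairs)
    log(23)
    log(d)
    p = [17 % u for u in pairs if d > acc]
    d = 19
    if p < acc:
        d = d * (pairs > 3)
    else:
        acc = acc * (d // d)
    acc = 29 * (acc * acc)
    p = p[d]
    acc = acc - acc[pairs]
    return u

8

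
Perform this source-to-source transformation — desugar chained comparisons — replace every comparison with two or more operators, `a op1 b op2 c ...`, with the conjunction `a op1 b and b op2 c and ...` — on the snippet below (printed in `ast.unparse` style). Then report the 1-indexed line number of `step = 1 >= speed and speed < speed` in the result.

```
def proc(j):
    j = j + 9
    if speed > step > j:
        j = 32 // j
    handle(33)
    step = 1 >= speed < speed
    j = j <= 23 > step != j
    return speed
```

6

Transformed code:
def proc(j):
    j = j + 9
    if speed > step and step > j:
        j = 32 // j
    handle(33)
    step = 1 >= speed and speed < speed
    j = j <= 23 and 23 > step and (step != j)
    return speed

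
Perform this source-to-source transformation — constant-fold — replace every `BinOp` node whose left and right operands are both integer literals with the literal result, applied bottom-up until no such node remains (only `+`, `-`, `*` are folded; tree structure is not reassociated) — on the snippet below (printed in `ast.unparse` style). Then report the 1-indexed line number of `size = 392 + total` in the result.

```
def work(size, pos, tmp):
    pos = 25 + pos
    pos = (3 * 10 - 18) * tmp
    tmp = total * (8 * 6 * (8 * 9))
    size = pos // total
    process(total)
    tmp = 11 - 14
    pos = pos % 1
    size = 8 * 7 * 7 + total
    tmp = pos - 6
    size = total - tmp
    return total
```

9

Transformed code:
def work(size, pos, tmp):
    pos = 25 + pos
    pos = 12 * tmp
    tmp = total * 3456
    size = pos // total
    process(total)
    tmp = -3
    pos = pos % 1
    size = 392 + total
    tmp = pos - 6
    size = total - tmp
    return total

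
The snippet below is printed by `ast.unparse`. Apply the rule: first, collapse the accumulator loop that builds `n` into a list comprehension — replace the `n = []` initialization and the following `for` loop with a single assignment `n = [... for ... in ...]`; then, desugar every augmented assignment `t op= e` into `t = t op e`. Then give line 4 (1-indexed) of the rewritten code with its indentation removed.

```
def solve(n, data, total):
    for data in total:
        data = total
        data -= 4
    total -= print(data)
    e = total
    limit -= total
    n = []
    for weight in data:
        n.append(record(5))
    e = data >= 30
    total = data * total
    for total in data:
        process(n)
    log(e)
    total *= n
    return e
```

Transformed code:
def solve(n, data, total):
    for data in total:
        data = total
        data = data - 4
    total = total - print(data)
    e = total
    limit = limit - total
    n = [record(5) for weight in data]
    e = data >= 30
    total = data * total
    for total in data:
        process(n)
    log(e)
    total = total * n
    return e

data = data - 4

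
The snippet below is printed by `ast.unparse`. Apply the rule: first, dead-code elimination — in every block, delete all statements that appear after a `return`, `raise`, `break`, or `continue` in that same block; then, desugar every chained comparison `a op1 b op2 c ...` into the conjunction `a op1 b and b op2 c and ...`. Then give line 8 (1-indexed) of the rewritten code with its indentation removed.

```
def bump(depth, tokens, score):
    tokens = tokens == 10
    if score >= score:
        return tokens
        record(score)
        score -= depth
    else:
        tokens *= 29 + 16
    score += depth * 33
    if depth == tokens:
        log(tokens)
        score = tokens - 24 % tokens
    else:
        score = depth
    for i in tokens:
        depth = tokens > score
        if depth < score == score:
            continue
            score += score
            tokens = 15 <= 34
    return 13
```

Transformed code:
def bump(depth, tokens, score):
    tokens = tokens == 10
    if score >= score:
        return tokens
    else:
        tokens *= 29 + 16
    score += depth * 33
    if depth == tokens:
        log(tokens)
        score = tokens - 24 % tokens
    else:
        score = depth
    for i in tokens:
        depth = tokens > score
        if depth < score and score == score:
            continue
    return 13

if depth == tokens:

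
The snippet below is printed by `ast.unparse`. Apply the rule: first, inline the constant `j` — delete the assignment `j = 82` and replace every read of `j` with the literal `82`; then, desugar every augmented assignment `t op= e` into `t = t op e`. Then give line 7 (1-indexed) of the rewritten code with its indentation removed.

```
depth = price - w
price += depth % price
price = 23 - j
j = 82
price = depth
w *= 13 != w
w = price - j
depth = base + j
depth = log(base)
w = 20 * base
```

Transformed code:
depth = price - w
price = price + depth % price
price = 23 - 82
price = depth
w = w * (13 != w)
w = price - 82
depth = base + 82
depth = log(base)
w = 20 * base

depth = base + 82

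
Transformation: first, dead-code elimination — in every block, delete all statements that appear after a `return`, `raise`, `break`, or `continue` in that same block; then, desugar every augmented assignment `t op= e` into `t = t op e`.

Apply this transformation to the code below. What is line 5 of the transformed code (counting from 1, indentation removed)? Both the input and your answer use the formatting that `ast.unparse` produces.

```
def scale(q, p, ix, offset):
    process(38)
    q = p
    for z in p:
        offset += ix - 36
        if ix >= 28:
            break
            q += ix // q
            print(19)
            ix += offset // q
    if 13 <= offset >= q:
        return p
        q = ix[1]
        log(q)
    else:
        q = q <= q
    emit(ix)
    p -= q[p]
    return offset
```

offset = offset + (ix - 36)

Transformed code:
def scale(q, p, ix, offset):
    process(38)
    q = p
    for z in p:
        offset = offset + (ix - 36)
        if ix >= 28:
            break
    if 13 <= offset >= q:
        return p
    else:
        q = q <= q
    emit(ix)
    p = p - q[p]
    return offset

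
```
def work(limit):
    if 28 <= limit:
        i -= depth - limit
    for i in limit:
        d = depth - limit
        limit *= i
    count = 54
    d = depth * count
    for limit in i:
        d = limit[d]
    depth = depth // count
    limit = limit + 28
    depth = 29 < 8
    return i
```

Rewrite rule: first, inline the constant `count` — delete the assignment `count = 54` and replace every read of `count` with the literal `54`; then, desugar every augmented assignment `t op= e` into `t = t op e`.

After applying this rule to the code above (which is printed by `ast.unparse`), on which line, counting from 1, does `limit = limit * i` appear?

6

Transformed code:
def work(limit):
    if 28 <= limit:
        i = i - (depth - limit)
    for i in limit:
        d = depth - limit
        limit = limit * i
    d = depth * 54
    for limit in i:
        d = limit[d]
    depth = depth // 54
    limit = limit + 28
    depth = 29 < 8
    return i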